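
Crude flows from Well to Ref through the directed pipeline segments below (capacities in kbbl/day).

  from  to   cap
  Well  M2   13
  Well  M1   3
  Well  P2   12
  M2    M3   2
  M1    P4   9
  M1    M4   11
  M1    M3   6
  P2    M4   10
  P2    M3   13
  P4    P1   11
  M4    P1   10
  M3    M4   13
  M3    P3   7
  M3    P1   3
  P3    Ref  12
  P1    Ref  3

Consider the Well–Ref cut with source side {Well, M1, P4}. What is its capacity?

Edges leaving {Well, M1, P4}: Well→M2 (13), Well→P2 (12), M1→M4 (11), M1→M3 (6), P4→P1 (11).
Cut capacity = 13 + 12 + 11 + 6 + 11 = 53.

53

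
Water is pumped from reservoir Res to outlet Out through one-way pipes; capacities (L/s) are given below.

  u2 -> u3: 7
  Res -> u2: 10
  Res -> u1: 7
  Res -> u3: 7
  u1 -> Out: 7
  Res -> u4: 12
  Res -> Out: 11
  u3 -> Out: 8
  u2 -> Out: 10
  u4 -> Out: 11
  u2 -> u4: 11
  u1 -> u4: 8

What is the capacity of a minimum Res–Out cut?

Augment Res→Out: bottleneck 11, flow now 11.
Augment Res→u1→Out: bottleneck 7, flow now 18.
Augment Res→u2→Out: bottleneck 10, flow now 28.
Augment Res→u3→Out: bottleneck 7, flow now 35.
Augment Res→u4→Out: bottleneck 11, flow now 46.
No augmenting path remains; maximum flow = 46.
By max-flow min-cut, the minimum cut capacity equals the max flow.
In the residual graph, reachable from Res: {Res, u4}.
Min-cut edges: Res→u1 (7), Res→u2 (10), Res→u3 (7), Res→Out (11), u4→Out (11); capacity 7 + 10 + 7 + 11 + 11 = 46.

46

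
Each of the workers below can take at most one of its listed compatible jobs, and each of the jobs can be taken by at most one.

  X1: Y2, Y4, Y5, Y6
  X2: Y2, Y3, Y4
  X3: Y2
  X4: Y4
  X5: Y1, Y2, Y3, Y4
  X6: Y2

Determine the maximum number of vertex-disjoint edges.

5

Unit-capacity flow: source→left, listed edges, right→sink; max matching = max flow.
Augmenting path X1→Y2 (+1); matched 1.
Augmenting path X2→Y3 (+1); matched 2.
Augmenting path X4→Y4 (+1); matched 3.
Augmenting path X5→Y1 (+1); matched 4.
Augmenting path X3→Y2→X1→Y5 (+1); matched 5.
No augmenting path remains; maximum matching = 5.
König certificate: {X1, X2, X4, X5, Y2} is a vertex cover of size 5 (every listed pair touches it), so no matching can be larger.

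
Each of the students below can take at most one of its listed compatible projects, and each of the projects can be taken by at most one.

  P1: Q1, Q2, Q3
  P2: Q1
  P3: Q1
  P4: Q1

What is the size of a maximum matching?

2

Unit-capacity flow: source→left, listed edges, right→sink; max matching = max flow.
Augmenting path P1→Q1 (+1); matched 1.
Augmenting path P2→Q1→P1→Q2 (+1); matched 2.
No augmenting path remains; maximum matching = 2.
König certificate: {P1, Q1} is a vertex cover of size 2 (every listed pair touches it), so no matching can be larger.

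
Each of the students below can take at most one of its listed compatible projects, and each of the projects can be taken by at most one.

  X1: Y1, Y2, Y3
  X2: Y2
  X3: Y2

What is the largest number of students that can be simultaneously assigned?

2

Unit-capacity flow: source→left, listed edges, right→sink; max matching = max flow.
Augmenting path X1→Y1 (+1); matched 1.
Augmenting path X2→Y2 (+1); matched 2.
No augmenting path remains; maximum matching = 2.
König certificate: {X1, Y2} is a vertex cover of size 2 (every listed pair touches it), so no matching can be larger.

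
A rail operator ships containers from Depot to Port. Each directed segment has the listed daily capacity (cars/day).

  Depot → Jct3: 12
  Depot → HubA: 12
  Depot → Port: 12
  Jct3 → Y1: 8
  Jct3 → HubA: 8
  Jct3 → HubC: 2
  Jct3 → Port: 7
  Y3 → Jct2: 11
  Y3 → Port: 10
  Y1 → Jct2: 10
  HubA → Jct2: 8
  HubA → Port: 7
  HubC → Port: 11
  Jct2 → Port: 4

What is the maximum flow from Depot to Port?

32

Augment Depot→Port: bottleneck 12, flow now 12.
Augment Depot→Jct3→Port: bottleneck 7, flow now 19.
Augment Depot→HubA→Port: bottleneck 7, flow now 26.
Augment Depot→Jct3→HubC→Port: bottleneck 2, flow now 28.
Augment Depot→HubA→Jct2→Port: bottleneck 4, flow now 32.
No augmenting path remains; maximum flow = 32.
In the residual graph, reachable from Depot: {Depot, Jct3, Y1, HubA, Jct2}.
Min-cut edges: Depot→Port (12), Jct3→HubC (2), Jct3→Port (7), HubA→Port (7), Jct2→Port (4); capacity 12 + 2 + 7 + 7 + 4 = 32.
This cut is saturated, so no flow can exceed 32.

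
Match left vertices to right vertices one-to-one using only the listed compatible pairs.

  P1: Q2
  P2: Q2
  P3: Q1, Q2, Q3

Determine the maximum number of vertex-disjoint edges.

2

Unit-capacity flow: source→left, listed edges, right→sink; max matching = max flow.
Augmenting path P1→Q2 (+1); matched 1.
Augmenting path P3→Q1 (+1); matched 2.
No augmenting path remains; maximum matching = 2.
König certificate: {P3, Q2} is a vertex cover of size 2 (every listed pair touches it), so no matching can be larger.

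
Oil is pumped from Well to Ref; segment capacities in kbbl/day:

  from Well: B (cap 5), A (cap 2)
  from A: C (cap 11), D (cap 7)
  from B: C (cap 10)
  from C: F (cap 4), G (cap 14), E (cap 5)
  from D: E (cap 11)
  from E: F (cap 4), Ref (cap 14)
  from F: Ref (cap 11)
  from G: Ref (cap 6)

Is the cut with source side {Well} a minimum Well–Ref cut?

Given cut capacity: 2 + 5 = 7.
Augment Well→A→C→E→Ref: bottleneck 2, flow now 2.
Augment Well→B→C→E→Ref: bottleneck 3, flow now 5.
Augment Well→B→C→F→Ref: bottleneck 2, flow now 7.
No augmenting path remains; maximum flow = 7.
Cut capacity 7 equals the max flow, so it is a minimum cut.

Yes — it is a minimum cut (capacity 7).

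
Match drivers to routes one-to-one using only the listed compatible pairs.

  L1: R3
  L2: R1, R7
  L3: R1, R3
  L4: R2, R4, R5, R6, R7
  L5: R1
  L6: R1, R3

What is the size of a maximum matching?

4

Unit-capacity flow: source→left, listed edges, right→sink; max matching = max flow.
Augmenting path L1→R3 (+1); matched 1.
Augmenting path L2→R1 (+1); matched 2.
Augmenting path L4→R2 (+1); matched 3.
Augmenting path L3→R1→L2→R7 (+1); matched 4.
No augmenting path remains; maximum matching = 4.
König certificate: {L2, L4, R1, R3} is a vertex cover of size 4 (every listed pair touches it), so no matching can be larger.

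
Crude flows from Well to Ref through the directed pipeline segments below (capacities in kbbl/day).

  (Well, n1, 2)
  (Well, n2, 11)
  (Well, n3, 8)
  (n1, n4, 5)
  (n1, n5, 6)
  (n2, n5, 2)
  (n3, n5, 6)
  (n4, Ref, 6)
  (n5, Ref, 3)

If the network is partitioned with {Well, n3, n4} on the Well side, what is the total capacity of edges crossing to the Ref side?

Edges leaving {Well, n3, n4}: Well→n1 (2), Well→n2 (11), n3→n5 (6), n4→Ref (6).
Cut capacity = 2 + 11 + 6 + 6 = 25.

25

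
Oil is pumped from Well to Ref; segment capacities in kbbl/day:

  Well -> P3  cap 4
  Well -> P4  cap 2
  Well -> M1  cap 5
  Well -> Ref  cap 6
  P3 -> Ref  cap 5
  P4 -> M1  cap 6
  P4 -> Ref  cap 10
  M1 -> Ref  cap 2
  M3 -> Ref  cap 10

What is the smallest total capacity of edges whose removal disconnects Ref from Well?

Augment Well→Ref: bottleneck 6, flow now 6.
Augment Well→P3→Ref: bottleneck 4, flow now 10.
Augment Well→P4→Ref: bottleneck 2, flow now 12.
Augment Well→M1→Ref: bottleneck 2, flow now 14.
No augmenting path remains; maximum flow = 14.
By max-flow min-cut, the minimum cut capacity equals the max flow.
In the residual graph, reachable from Well: {Well, M1}.
Min-cut edges: Well→P3 (4), Well→P4 (2), Well→Ref (6), M1→Ref (2); capacity 4 + 2 + 6 + 2 = 14.

14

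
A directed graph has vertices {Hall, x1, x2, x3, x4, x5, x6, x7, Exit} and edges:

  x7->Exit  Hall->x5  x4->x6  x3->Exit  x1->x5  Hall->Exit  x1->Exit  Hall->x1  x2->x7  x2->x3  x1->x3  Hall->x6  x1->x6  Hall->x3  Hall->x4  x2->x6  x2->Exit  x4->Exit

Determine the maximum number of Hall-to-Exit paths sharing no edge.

Assign every edge capacity 1; by Menger, the answer equals the max flow.
Path Hall→Exit (+1); total 1.
Path Hall→x1→Exit (+1); total 2.
Path Hall→x3→Exit (+1); total 3.
Path Hall→x4→Exit (+1); total 4.
No residual Hall→Exit path; max flow = 4.
Certifying cut of size 4: {Hall→Exit, Hall→x1, Hall→x3, Hall→x4}.

4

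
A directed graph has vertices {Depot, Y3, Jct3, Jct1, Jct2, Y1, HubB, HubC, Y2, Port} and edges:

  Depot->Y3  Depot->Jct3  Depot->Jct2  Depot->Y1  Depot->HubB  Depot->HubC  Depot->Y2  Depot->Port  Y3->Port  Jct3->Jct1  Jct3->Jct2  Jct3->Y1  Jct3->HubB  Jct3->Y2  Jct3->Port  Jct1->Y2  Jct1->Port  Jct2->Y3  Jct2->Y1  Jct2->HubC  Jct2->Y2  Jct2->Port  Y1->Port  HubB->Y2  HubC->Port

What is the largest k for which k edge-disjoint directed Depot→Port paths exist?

Assign every edge capacity 1; by Menger, the answer equals the max flow.
Path Depot→Port (+1); total 1.
Path Depot→Y3→Port (+1); total 2.
Path Depot→Jct3→Port (+1); total 3.
Path Depot→Jct2→Port (+1); total 4.
Path Depot→Y1→Port (+1); total 5.
Path Depot→HubC→Port (+1); total 6.
No residual Depot→Port path; max flow = 6.
Certifying cut of size 6: {Depot→HubC, Depot→Jct2, Depot→Jct3, Depot→Port, Depot→Y1, Depot→Y3}.

6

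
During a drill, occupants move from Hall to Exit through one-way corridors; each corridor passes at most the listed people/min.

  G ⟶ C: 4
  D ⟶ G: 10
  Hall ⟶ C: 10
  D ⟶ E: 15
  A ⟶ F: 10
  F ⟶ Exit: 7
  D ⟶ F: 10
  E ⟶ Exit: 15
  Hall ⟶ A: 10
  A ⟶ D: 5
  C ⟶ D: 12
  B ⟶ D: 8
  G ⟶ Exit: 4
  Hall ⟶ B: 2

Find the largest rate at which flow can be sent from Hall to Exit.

22

Augment Hall→A→F→Exit: bottleneck 7, flow now 7.
Augment Hall→A→D→E→Exit: bottleneck 3, flow now 10.
Augment Hall→B→D→E→Exit: bottleneck 2, flow now 12.
Augment Hall→C→D→E→Exit: bottleneck 10, flow now 22.
No augmenting path remains; maximum flow = 22.
In the residual graph, reachable from Hall: {Hall}.
Min-cut edges: Hall→A (10), Hall→B (2), Hall→C (10); capacity 10 + 2 + 10 = 22.
This cut is saturated, so no flow can exceed 22.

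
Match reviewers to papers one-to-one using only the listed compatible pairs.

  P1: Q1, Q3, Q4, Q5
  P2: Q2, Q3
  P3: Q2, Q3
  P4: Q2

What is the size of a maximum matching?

3

Unit-capacity flow: source→left, listed edges, right→sink; max matching = max flow.
Augmenting path P1→Q1 (+1); matched 1.
Augmenting path P2→Q2 (+1); matched 2.
Augmenting path P3→Q3 (+1); matched 3.
No augmenting path remains; maximum matching = 3.
König certificate: {P1, Q2, Q3} is a vertex cover of size 3 (every listed pair touches it), so no matching can be larger.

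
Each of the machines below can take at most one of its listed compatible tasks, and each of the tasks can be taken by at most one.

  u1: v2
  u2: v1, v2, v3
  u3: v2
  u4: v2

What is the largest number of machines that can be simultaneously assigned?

Unit-capacity flow: source→left, listed edges, right→sink; max matching = max flow.
Augmenting path u1→v2 (+1); matched 1.
Augmenting path u2→v1 (+1); matched 2.
No augmenting path remains; maximum matching = 2.
König certificate: {u2, v2} is a vertex cover of size 2 (every listed pair touches it), so no matching can be larger.

2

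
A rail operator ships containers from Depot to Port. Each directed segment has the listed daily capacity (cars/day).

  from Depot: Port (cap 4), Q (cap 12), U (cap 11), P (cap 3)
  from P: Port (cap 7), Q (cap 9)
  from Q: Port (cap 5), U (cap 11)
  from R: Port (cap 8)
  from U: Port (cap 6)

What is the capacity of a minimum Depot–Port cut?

18

Augment Depot→Port: bottleneck 4, flow now 4.
Augment Depot→P→Port: bottleneck 3, flow now 7.
Augment Depot→Q→Port: bottleneck 5, flow now 12.
Augment Depot→U→Port: bottleneck 6, flow now 18.
No augmenting path remains; maximum flow = 18.
By max-flow min-cut, the minimum cut capacity equals the max flow.
In the residual graph, reachable from Depot: {Depot, Q, U}.
Min-cut edges: Depot→P (3), Depot→Port (4), Q→Port (5), U→Port (6); capacity 3 + 4 + 5 + 6 = 18.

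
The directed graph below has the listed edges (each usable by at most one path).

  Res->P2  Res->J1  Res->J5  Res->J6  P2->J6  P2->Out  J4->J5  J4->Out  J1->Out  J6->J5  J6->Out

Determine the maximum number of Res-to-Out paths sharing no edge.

3

Assign every edge capacity 1; by Menger, the answer equals the max flow.
Path Res→P2→Out (+1); total 1.
Path Res→J1→Out (+1); total 2.
Path Res→J6→Out (+1); total 3.
No residual Res→Out path; max flow = 3.
Certifying cut of size 3: {Res→J1, Res→J6, Res→P2}.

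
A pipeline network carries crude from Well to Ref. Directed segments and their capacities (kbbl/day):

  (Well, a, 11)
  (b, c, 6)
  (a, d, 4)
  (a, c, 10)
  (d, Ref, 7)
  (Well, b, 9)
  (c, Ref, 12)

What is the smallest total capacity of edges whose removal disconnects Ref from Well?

16

Augment Well→a→c→Ref: bottleneck 10, flow now 10.
Augment Well→a→d→Ref: bottleneck 1, flow now 11.
Augment Well→b→c→Ref: bottleneck 2, flow now 13.
Augment Well→b→c→a→d→Ref: bottleneck 3, flow now 16. (uses reverse residual edge)
No augmenting path remains; maximum flow = 16.
By max-flow min-cut, the minimum cut capacity equals the max flow.
In the residual graph, reachable from Well: {Well, a, b, c}.
Min-cut edges: a→d (4), c→Ref (12); capacity 4 + 12 = 16.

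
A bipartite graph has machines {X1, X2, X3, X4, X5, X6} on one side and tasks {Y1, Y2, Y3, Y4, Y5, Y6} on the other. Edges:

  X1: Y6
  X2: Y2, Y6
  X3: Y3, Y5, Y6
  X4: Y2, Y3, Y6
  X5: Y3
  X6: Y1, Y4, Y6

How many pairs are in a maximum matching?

5

Unit-capacity flow: source→left, listed edges, right→sink; max matching = max flow.
Augmenting path X1→Y6 (+1); matched 1.
Augmenting path X2→Y2 (+1); matched 2.
Augmenting path X3→Y3 (+1); matched 3.
Augmenting path X6→Y1 (+1); matched 4.
Augmenting path X4→Y3→X3→Y5 (+1); matched 5.
No augmenting path remains; maximum matching = 5.
König certificate: {X3, X6, Y2, Y3, Y6} is a vertex cover of size 5 (every listed pair touches it), so no matching can be larger.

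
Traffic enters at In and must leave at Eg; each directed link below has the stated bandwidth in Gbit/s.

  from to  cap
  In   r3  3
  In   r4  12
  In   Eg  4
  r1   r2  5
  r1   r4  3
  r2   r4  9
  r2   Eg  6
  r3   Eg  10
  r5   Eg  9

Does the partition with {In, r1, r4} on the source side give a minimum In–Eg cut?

Given cut capacity: 3 + 4 + 5 = 12.
Augment In→Eg: bottleneck 4, flow now 4.
Augment In→r3→Eg: bottleneck 3, flow now 7.
No augmenting path remains; maximum flow = 7.
In the residual graph, reachable from In: {In, r4}.
Min-cut edges: In→r3 (3), In→Eg (4); capacity 3 + 4 = 7.
Cut capacity 12 exceeds the max flow 7, so it is not minimum.

No — its capacity is 12, but the minimum cut has capacity 7.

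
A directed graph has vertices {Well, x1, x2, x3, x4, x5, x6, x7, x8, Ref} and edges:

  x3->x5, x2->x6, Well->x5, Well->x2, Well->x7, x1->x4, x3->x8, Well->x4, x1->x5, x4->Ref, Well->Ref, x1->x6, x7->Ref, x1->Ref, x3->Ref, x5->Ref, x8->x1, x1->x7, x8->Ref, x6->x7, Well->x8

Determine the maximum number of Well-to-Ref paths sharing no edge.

Assign every edge capacity 1; by Menger, the answer equals the max flow.
Path Well→Ref (+1); total 1.
Path Well→x4→Ref (+1); total 2.
Path Well→x5→Ref (+1); total 3.
Path Well→x7→Ref (+1); total 4.
Path Well→x8→Ref (+1); total 5.
No residual Well→Ref path; max flow = 5.
Certifying cut of size 5: {Well→Ref, Well→x4, Well→x5, Well→x8, x7→Ref}.

5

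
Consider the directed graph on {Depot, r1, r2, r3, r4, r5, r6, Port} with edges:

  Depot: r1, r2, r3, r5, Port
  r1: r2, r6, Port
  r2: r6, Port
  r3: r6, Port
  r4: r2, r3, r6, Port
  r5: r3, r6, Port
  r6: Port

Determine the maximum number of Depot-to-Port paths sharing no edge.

Assign every edge capacity 1; by Menger, the answer equals the max flow.
Path Depot→Port (+1); total 1.
Path Depot→r1→Port (+1); total 2.
Path Depot→r2→Port (+1); total 3.
Path Depot→r3→Port (+1); total 4.
Path Depot→r5→Port (+1); total 5.
No residual Depot→Port path; max flow = 5.
Certifying cut of size 5: {Depot→Port, Depot→r1, Depot→r2, Depot→r3, Depot→r5}.

5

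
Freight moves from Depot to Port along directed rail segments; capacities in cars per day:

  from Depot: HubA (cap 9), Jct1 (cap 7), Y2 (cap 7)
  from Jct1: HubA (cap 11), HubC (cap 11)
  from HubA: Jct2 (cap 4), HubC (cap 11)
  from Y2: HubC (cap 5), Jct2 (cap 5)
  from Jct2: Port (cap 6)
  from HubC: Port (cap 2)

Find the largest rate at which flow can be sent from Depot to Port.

8

Augment Depot→Jct1→HubC→Port: bottleneck 2, flow now 2.
Augment Depot→HubA→Jct2→Port: bottleneck 4, flow now 6.
Augment Depot→Y2→Jct2→Port: bottleneck 2, flow now 8.
No augmenting path remains; maximum flow = 8.
In the residual graph, reachable from Depot: {Depot, Jct1, HubA, Y2, Jct2, HubC}.
Min-cut edges: Jct2→Port (6), HubC→Port (2); capacity 6 + 2 = 8.
This cut is saturated, so no flow can exceed 8.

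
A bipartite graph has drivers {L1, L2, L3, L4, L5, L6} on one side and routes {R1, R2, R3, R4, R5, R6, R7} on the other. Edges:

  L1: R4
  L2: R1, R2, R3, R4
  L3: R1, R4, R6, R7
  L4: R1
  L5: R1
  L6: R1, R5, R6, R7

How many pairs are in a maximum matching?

Unit-capacity flow: source→left, listed edges, right→sink; max matching = max flow.
Augmenting path L1→R4 (+1); matched 1.
Augmenting path L2→R1 (+1); matched 2.
Augmenting path L3→R6 (+1); matched 3.
Augmenting path L6→R5 (+1); matched 4.
Augmenting path L4→R1→L2→R2 (+1); matched 5.
No augmenting path remains; maximum matching = 5.
König certificate: {L1, L2, L3, L6, R1} is a vertex cover of size 5 (every listed pair touches it), so no matching can be larger.

5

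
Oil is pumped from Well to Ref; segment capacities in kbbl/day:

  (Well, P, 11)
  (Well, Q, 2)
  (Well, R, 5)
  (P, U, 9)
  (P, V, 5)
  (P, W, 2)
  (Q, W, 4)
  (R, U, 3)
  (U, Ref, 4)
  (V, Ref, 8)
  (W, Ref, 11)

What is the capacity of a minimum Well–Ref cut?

13

Augment Well→P→U→Ref: bottleneck 4, flow now 4.
Augment Well→P→V→Ref: bottleneck 5, flow now 9.
Augment Well→P→W→Ref: bottleneck 2, flow now 11.
Augment Well→Q→W→Ref: bottleneck 2, flow now 13.
No augmenting path remains; maximum flow = 13.
By max-flow min-cut, the minimum cut capacity equals the max flow.
In the residual graph, reachable from Well: {Well, P, R, U}.
Min-cut edges: Well→Q (2), P→V (5), P→W (2), U→Ref (4); capacity 2 + 5 + 2 + 4 = 13.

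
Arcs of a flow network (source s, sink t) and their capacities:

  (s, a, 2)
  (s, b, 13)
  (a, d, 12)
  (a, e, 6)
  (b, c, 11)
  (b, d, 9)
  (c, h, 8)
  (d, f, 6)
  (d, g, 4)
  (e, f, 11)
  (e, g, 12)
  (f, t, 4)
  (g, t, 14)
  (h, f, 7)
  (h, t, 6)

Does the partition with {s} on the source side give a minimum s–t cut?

Given cut capacity: 2 + 13 = 15.
Augment s→a→d→f→t: bottleneck 2, flow now 2.
Augment s→b→c→h→t: bottleneck 6, flow now 8.
Augment s→b→d→f→t: bottleneck 2, flow now 10.
Augment s→b→d→g→t: bottleneck 4, flow now 14.
Augment s→b→d→a→e→g→t: bottleneck 1, flow now 15. (uses reverse residual edge)
No augmenting path remains; maximum flow = 15.
Cut capacity 15 equals the max flow, so it is a minimum cut.

Yes — it is a minimum cut (capacity 15).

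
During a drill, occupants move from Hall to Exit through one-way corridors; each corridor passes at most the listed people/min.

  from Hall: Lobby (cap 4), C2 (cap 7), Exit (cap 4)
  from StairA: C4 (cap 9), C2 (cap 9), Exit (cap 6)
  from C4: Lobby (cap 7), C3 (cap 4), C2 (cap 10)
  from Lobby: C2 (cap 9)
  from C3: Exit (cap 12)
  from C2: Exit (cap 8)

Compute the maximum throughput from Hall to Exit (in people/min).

Augment Hall→Exit: bottleneck 4, flow now 4.
Augment Hall→C2→Exit: bottleneck 7, flow now 11.
Augment Hall→Lobby→C2→Exit: bottleneck 1, flow now 12.
No augmenting path remains; maximum flow = 12.
In the residual graph, reachable from Hall: {Hall, Lobby, C2}.
Min-cut edges: Hall→Exit (4), C2→Exit (8); capacity 4 + 8 = 12.
This cut is saturated, so no flow can exceed 12.

12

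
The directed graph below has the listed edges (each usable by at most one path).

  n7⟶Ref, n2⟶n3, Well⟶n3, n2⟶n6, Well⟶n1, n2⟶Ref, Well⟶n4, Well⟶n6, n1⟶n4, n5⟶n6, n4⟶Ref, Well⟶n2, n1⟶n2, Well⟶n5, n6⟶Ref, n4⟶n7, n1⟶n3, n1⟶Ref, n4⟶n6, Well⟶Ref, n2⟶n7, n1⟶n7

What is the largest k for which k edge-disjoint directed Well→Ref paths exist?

Assign every edge capacity 1; by Menger, the answer equals the max flow.
Path Well→Ref (+1); total 1.
Path Well→n1→Ref (+1); total 2.
Path Well→n2→Ref (+1); total 3.
Path Well→n4→Ref (+1); total 4.
Path Well→n6→Ref (+1); total 5.
No residual Well→Ref path; max flow = 5.
Certifying cut of size 5: {Well→Ref, Well→n1, Well→n2, Well→n4, n6→Ref}.

5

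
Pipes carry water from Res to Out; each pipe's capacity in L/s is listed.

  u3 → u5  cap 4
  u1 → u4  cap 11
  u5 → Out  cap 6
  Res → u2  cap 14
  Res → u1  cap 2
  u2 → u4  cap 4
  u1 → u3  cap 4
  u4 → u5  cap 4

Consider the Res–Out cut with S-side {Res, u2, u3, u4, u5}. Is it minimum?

No — its capacity is 8, but the minimum cut has capacity 6.

Given cut capacity: 2 + 6 = 8.
Augment Res→u1→u3→u5→Out: bottleneck 2, flow now 2.
Augment Res→u2→u4→u5→Out: bottleneck 4, flow now 6.
No augmenting path remains; maximum flow = 6.
In the residual graph, reachable from Res: {Res, u2}.
Min-cut edges: Res→u1 (2), u2→u4 (4); capacity 2 + 4 = 6.
Cut capacity 8 exceeds the max flow 6, so it is not minimum.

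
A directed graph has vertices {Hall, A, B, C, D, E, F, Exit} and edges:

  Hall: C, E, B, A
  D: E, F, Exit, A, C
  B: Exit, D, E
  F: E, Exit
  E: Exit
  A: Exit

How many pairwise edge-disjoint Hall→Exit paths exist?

Assign every edge capacity 1; by Menger, the answer equals the max flow.
Path Hall→A→Exit (+1); total 1.
Path Hall→B→Exit (+1); total 2.
Path Hall→E→Exit (+1); total 3.
No residual Hall→Exit path; max flow = 3.
Certifying cut of size 3: {Hall→A, Hall→B, Hall→E}.

3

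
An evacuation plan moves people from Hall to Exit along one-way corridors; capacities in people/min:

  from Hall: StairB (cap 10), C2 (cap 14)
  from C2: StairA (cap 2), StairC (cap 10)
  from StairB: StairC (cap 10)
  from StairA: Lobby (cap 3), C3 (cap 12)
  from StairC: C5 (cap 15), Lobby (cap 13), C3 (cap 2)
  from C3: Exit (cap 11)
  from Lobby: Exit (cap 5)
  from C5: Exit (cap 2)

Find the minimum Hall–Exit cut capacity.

11

Augment Hall→C2→StairA→C3→Exit: bottleneck 2, flow now 2.
Augment Hall→C2→StairC→C3→Exit: bottleneck 2, flow now 4.
Augment Hall→C2→StairC→Lobby→Exit: bottleneck 5, flow now 9.
Augment Hall→C2→StairC→C5→Exit: bottleneck 2, flow now 11.
No augmenting path remains; maximum flow = 11.
By max-flow min-cut, the minimum cut capacity equals the max flow.
In the residual graph, reachable from Hall: {Hall, C2, StairB, StairC, Lobby, C5}.
Min-cut edges: C2→StairA (2), StairC→C3 (2), Lobby→Exit (5), C5→Exit (2); capacity 2 + 2 + 5 + 2 = 11.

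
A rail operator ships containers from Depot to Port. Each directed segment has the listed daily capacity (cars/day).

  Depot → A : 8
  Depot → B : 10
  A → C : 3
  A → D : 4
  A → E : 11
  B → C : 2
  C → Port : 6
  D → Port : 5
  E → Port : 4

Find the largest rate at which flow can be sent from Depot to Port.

10

Augment Depot→A→C→Port: bottleneck 3, flow now 3.
Augment Depot→A→D→Port: bottleneck 4, flow now 7.
Augment Depot→A→E→Port: bottleneck 1, flow now 8.
Augment Depot→B→C→Port: bottleneck 2, flow now 10.
No augmenting path remains; maximum flow = 10.
In the residual graph, reachable from Depot: {Depot, B}.
Min-cut edges: Depot→A (8), B→C (2); capacity 8 + 2 = 10.
This cut is saturated, so no flow can exceed 10.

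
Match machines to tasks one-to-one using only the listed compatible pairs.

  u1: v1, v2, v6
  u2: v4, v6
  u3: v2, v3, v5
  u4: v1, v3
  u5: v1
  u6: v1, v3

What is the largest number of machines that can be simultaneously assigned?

5

Unit-capacity flow: source→left, listed edges, right→sink; max matching = max flow.
Augmenting path u1→v1 (+1); matched 1.
Augmenting path u2→v4 (+1); matched 2.
Augmenting path u3→v2 (+1); matched 3.
Augmenting path u4→v3 (+1); matched 4.
Augmenting path u5→v1→u1→v6 (+1); matched 5.
No augmenting path remains; maximum matching = 5.
König certificate: {u1, u2, u3, v1, v3} is a vertex cover of size 5 (every listed pair touches it), so no matching can be larger.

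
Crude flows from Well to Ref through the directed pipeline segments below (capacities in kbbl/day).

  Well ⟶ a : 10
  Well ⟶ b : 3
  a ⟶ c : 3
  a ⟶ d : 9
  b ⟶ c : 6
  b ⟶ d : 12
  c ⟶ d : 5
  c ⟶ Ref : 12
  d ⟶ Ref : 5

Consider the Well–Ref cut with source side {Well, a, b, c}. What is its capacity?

38

Edges leaving {Well, a, b, c}: a→d (9), b→d (12), c→d (5), c→Ref (12).
Cut capacity = 9 + 12 + 5 + 12 = 38.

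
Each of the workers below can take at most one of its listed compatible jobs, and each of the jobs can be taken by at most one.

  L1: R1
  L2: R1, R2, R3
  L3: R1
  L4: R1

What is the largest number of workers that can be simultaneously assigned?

2

Unit-capacity flow: source→left, listed edges, right→sink; max matching = max flow.
Augmenting path L1→R1 (+1); matched 1.
Augmenting path L2→R2 (+1); matched 2.
No augmenting path remains; maximum matching = 2.
König certificate: {L2, R1} is a vertex cover of size 2 (every listed pair touches it), so no matching can be larger.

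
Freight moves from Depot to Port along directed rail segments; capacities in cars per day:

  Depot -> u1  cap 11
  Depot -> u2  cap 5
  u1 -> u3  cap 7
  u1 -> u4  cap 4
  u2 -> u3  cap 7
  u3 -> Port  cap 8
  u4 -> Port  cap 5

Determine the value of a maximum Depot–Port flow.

12

Augment Depot→u1→u3→Port: bottleneck 7, flow now 7.
Augment Depot→u1→u4→Port: bottleneck 4, flow now 11.
Augment Depot→u2→u3→Port: bottleneck 1, flow now 12.
No augmenting path remains; maximum flow = 12.
In the residual graph, reachable from Depot: {Depot, u1, u2, u3}.
Min-cut edges: u1→u4 (4), u3→Port (8); capacity 4 + 8 = 12.
This cut is saturated, so no flow can exceed 12.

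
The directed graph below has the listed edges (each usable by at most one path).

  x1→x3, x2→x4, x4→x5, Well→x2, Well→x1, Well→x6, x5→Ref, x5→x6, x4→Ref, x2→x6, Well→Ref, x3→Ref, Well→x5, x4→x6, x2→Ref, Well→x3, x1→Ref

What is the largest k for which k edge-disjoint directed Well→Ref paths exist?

Assign every edge capacity 1; by Menger, the answer equals the max flow.
Path Well→Ref (+1); total 1.
Path Well→x1→Ref (+1); total 2.
Path Well→x2→Ref (+1); total 3.
Path Well→x3→Ref (+1); total 4.
Path Well→x5→Ref (+1); total 5.
No residual Well→Ref path; max flow = 5.
Certifying cut of size 5: {Well→Ref, Well→x1, Well→x2, Well→x3, Well→x5}.

5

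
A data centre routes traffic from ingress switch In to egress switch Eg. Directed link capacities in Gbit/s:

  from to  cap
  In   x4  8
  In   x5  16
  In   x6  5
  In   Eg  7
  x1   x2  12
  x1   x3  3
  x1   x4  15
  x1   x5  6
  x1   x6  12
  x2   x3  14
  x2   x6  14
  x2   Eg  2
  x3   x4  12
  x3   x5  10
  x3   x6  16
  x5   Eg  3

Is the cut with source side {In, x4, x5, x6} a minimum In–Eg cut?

Yes — it is a minimum cut (capacity 10).

Given cut capacity: 7 + 3 = 10.
Augment In→Eg: bottleneck 7, flow now 7.
Augment In→x5→Eg: bottleneck 3, flow now 10.
No augmenting path remains; maximum flow = 10.
Cut capacity 10 equals the max flow, so it is a minimum cut.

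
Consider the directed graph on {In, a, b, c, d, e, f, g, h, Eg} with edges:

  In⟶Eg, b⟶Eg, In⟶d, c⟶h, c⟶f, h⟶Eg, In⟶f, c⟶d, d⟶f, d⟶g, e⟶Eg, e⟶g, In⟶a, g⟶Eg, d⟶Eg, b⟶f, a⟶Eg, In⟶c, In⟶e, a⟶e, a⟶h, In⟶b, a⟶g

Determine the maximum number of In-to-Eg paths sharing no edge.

6

Assign every edge capacity 1; by Menger, the answer equals the max flow.
Path In→Eg (+1); total 1.
Path In→a→Eg (+1); total 2.
Path In→b→Eg (+1); total 3.
Path In→d→Eg (+1); total 4.
Path In→e→Eg (+1); total 5.
Path In→c→h→Eg (+1); total 6.
No residual In→Eg path; max flow = 6.
Certifying cut of size 6: {In→Eg, In→a, In→b, In→c, In→d, In→e}.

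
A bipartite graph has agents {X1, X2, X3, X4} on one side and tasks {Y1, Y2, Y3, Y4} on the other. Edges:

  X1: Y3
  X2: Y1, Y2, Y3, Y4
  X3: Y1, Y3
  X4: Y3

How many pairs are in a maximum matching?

Unit-capacity flow: source→left, listed edges, right→sink; max matching = max flow.
Augmenting path X1→Y3 (+1); matched 1.
Augmenting path X2→Y1 (+1); matched 2.
Augmenting path X3→Y1→X2→Y2 (+1); matched 3.
No augmenting path remains; maximum matching = 3.
König certificate: {X2, X3, Y3} is a vertex cover of size 3 (every listed pair touches it), so no matching can be larger.

3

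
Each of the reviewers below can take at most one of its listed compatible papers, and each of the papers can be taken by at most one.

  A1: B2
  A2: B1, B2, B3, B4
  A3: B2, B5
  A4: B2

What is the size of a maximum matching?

3

Unit-capacity flow: source→left, listed edges, right→sink; max matching = max flow.
Augmenting path A1→B2 (+1); matched 1.
Augmenting path A2→B1 (+1); matched 2.
Augmenting path A3→B5 (+1); matched 3.
No augmenting path remains; maximum matching = 3.
König certificate: {A2, A3, B2} is a vertex cover of size 3 (every listed pair touches it), so no matching can be larger.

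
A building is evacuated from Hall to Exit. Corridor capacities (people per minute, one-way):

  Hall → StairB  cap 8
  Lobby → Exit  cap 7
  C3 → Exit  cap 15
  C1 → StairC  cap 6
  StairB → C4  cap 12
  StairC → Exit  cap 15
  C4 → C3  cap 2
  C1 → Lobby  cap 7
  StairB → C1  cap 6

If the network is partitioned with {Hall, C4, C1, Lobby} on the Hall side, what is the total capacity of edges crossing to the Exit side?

Edges leaving {Hall, C4, C1, Lobby}: Hall→StairB (8), C4→C3 (2), C1→StairC (6), Lobby→Exit (7).
Cut capacity = 8 + 2 + 6 + 7 = 23.

23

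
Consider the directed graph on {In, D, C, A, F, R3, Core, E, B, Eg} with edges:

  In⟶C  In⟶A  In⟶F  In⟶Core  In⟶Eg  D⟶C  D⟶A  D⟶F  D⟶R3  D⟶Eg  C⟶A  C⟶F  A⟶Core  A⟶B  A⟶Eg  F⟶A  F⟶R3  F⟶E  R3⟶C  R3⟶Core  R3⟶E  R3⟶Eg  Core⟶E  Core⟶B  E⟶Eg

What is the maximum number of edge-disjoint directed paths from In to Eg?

Assign every edge capacity 1; by Menger, the answer equals the max flow.
Path In→Eg (+1); total 1.
Path In→A→Eg (+1); total 2.
Path In→F→R3→Eg (+1); total 3.
Path In→Core→E→Eg (+1); total 4.
No residual In→Eg path; max flow = 4.
Certifying cut of size 4: {A→Eg, E→Eg, F→R3, In→Eg}.

4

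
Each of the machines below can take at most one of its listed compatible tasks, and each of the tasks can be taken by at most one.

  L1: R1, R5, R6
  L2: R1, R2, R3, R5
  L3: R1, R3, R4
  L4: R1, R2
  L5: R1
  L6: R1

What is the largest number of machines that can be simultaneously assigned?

5

Unit-capacity flow: source→left, listed edges, right→sink; max matching = max flow.
Augmenting path L1→R1 (+1); matched 1.
Augmenting path L2→R2 (+1); matched 2.
Augmenting path L3→R3 (+1); matched 3.
Augmenting path L4→R1→L1→R5 (+1); matched 4.
Augmenting path L5→R1→L4→R2→L2→R3→L3→R4 (+1); matched 5.
No augmenting path remains; maximum matching = 5.
König certificate: {L1, L2, L3, L4, R1} is a vertex cover of size 5 (every listed pair touches it), so no matching can be larger.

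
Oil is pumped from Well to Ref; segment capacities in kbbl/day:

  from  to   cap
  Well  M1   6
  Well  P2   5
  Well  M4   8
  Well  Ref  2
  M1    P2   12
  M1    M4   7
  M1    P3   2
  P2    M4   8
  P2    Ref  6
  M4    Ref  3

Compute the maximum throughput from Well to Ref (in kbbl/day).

11

Augment Well→Ref: bottleneck 2, flow now 2.
Augment Well→P2→Ref: bottleneck 5, flow now 7.
Augment Well→M4→Ref: bottleneck 3, flow now 10.
Augment Well→M1→P2→Ref: bottleneck 1, flow now 11.
No augmenting path remains; maximum flow = 11.
In the residual graph, reachable from Well: {Well, M1, P2, M4, P3}.
Min-cut edges: Well→Ref (2), P2→Ref (6), M4→Ref (3); capacity 2 + 6 + 3 = 11.
This cut is saturated, so no flow can exceed 11.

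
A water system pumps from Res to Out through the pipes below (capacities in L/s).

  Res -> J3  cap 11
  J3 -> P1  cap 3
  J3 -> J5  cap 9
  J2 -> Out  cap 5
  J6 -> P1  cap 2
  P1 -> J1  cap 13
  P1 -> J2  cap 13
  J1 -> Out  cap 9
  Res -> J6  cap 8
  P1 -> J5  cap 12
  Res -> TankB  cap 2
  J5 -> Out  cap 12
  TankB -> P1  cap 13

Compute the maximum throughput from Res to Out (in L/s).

Augment Res→J3→J5→Out: bottleneck 9, flow now 9.
Augment Res→J3→P1→J1→Out: bottleneck 2, flow now 11.
Augment Res→J6→P1→J1→Out: bottleneck 2, flow now 13.
Augment Res→TankB→P1→J1→Out: bottleneck 2, flow now 15.
No augmenting path remains; maximum flow = 15.
In the residual graph, reachable from Res: {Res, J6}.
Min-cut edges: Res→J3 (11), Res→TankB (2), J6→P1 (2); capacity 11 + 2 + 2 = 15.
This cut is saturated, so no flow can exceed 15.

15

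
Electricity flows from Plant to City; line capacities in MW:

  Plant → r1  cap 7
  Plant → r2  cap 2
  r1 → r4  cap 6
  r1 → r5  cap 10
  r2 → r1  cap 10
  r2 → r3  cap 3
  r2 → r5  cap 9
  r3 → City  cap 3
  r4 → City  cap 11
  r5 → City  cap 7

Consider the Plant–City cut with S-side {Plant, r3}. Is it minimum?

No — its capacity is 12, but the minimum cut has capacity 9.

Given cut capacity: 7 + 2 + 3 = 12.
Augment Plant→r1→r4→City: bottleneck 6, flow now 6.
Augment Plant→r1→r5→City: bottleneck 1, flow now 7.
Augment Plant→r2→r3→City: bottleneck 2, flow now 9.
No augmenting path remains; maximum flow = 9.
In the residual graph, reachable from Plant: {Plant}.
Min-cut edges: Plant→r1 (7), Plant→r2 (2); capacity 7 + 2 = 9.
Cut capacity 12 exceeds the max flow 9, so it is not minimum.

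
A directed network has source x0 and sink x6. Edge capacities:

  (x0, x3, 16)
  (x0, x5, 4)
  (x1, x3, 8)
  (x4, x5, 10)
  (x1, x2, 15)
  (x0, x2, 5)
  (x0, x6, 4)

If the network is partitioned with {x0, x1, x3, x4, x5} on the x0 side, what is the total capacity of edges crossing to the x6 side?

24

Edges leaving {x0, x1, x3, x4, x5}: x0→x2 (5), x0→x6 (4), x1→x2 (15).
Cut capacity = 5 + 4 + 15 = 24.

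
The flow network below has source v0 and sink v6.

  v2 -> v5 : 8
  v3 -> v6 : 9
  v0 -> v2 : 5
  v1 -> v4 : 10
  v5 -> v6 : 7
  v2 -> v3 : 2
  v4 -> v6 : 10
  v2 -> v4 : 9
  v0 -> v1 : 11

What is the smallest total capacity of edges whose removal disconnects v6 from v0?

15

Augment v0→v1→v4→v6: bottleneck 10, flow now 10.
Augment v0→v2→v3→v6: bottleneck 2, flow now 12.
Augment v0→v2→v5→v6: bottleneck 3, flow now 15.
No augmenting path remains; maximum flow = 15.
By max-flow min-cut, the minimum cut capacity equals the max flow.
In the residual graph, reachable from v0: {v0, v1}.
Min-cut edges: v0→v2 (5), v1→v4 (10); capacity 5 + 10 = 15.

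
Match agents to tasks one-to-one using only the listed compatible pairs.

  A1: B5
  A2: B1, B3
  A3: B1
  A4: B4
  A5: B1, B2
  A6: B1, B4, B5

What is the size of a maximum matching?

Unit-capacity flow: source→left, listed edges, right→sink; max matching = max flow.
Augmenting path A1→B5 (+1); matched 1.
Augmenting path A2→B1 (+1); matched 2.
Augmenting path A4→B4 (+1); matched 3.
Augmenting path A5→B2 (+1); matched 4.
Augmenting path A3→B1→A2→B3 (+1); matched 5.
No augmenting path remains; maximum matching = 5.
König certificate: {A2, A5, B1, B4, B5} is a vertex cover of size 5 (every listed pair touches it), so no matching can be larger.

5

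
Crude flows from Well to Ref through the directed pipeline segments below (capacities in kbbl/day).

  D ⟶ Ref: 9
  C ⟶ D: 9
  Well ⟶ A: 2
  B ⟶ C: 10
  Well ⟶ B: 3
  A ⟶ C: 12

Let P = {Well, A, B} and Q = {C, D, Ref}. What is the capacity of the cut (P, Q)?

22

Edges leaving {Well, A, B}: A→C (12), B→C (10).
Cut capacity = 12 + 10 = 22.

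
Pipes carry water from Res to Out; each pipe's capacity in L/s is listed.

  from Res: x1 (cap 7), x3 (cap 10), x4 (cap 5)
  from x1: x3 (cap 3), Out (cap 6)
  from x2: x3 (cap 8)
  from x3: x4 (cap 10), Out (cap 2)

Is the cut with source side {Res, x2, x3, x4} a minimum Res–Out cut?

Given cut capacity: 7 + 2 = 9.
Augment Res→x1→Out: bottleneck 6, flow now 6.
Augment Res→x3→Out: bottleneck 2, flow now 8.
No augmenting path remains; maximum flow = 8.
In the residual graph, reachable from Res: {Res, x1, x3, x4}.
Min-cut edges: x1→Out (6), x3→Out (2); capacity 6 + 2 = 8.
Cut capacity 9 exceeds the max flow 8, so it is not minimum.

No — its capacity is 9, but the minimum cut has capacity 8.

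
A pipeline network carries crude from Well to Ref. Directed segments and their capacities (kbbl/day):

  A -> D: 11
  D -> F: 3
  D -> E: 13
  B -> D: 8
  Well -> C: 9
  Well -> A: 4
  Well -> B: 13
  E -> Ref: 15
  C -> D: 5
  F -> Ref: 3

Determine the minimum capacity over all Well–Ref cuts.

16

Augment Well→A→D→E→Ref: bottleneck 4, flow now 4.
Augment Well→B→D→E→Ref: bottleneck 8, flow now 12.
Augment Well→C→D→E→Ref: bottleneck 1, flow now 13.
Augment Well→C→D→F→Ref: bottleneck 3, flow now 16.
No augmenting path remains; maximum flow = 16.
By max-flow min-cut, the minimum cut capacity equals the max flow.
In the residual graph, reachable from Well: {Well, A, B, C, D}.
Min-cut edges: D→E (13), D→F (3); capacity 13 + 3 = 16.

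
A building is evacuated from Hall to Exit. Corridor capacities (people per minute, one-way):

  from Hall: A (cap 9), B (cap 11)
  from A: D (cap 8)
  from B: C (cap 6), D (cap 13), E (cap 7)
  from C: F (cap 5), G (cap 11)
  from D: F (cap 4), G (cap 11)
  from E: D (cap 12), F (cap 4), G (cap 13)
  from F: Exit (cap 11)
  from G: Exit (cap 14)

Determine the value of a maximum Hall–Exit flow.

19

Augment Hall→A→D→F→Exit: bottleneck 4, flow now 4.
Augment Hall→A→D→G→Exit: bottleneck 4, flow now 8.
Augment Hall→B→C→F→Exit: bottleneck 5, flow now 13.
Augment Hall→B→C→G→Exit: bottleneck 1, flow now 14.
Augment Hall→B→D→G→Exit: bottleneck 5, flow now 19.
No augmenting path remains; maximum flow = 19.
In the residual graph, reachable from Hall: {Hall, A}.
Min-cut edges: Hall→B (11), A→D (8); capacity 11 + 8 = 19.
This cut is saturated, so no flow can exceed 19.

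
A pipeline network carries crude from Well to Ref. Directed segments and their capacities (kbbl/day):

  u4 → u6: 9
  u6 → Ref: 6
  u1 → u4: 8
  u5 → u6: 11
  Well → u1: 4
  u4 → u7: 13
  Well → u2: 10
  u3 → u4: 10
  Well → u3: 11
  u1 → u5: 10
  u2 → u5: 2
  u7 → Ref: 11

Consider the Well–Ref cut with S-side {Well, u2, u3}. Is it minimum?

Yes — it is a minimum cut (capacity 16).

Given cut capacity: 4 + 2 + 10 = 16.
Augment Well→u1→u4→u6→Ref: bottleneck 4, flow now 4.
Augment Well→u2→u5→u6→Ref: bottleneck 2, flow now 6.
Augment Well→u3→u4→u7→Ref: bottleneck 10, flow now 16.
No augmenting path remains; maximum flow = 16.
Cut capacity 16 equals the max flow, so it is a minimum cut.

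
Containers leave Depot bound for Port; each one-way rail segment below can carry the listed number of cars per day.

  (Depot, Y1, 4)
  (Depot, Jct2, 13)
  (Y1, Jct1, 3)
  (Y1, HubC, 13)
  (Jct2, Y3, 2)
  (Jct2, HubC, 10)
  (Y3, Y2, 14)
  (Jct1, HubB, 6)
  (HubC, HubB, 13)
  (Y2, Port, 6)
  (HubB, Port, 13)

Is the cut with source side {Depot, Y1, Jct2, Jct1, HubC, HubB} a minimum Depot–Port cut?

Given cut capacity: 2 + 13 = 15.
Augment Depot→Y1→Jct1→HubB→Port: bottleneck 3, flow now 3.
Augment Depot→Y1→HubC→HubB→Port: bottleneck 1, flow now 4.
Augment Depot→Jct2→Y3→Y2→Port: bottleneck 2, flow now 6.
Augment Depot→Jct2→HubC→HubB→Port: bottleneck 9, flow now 15.
No augmenting path remains; maximum flow = 15.
Cut capacity 15 equals the max flow, so it is a minimum cut.

Yes — it is a minimum cut (capacity 15).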